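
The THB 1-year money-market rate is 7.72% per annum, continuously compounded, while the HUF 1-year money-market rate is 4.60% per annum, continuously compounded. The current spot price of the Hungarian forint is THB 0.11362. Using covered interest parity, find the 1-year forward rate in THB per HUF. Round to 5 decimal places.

T = 1 year.
THB growth factor: e^(0.0772×1) = 1.0802581.
HUF growth factor: e^(0.0460×1) = 1.0470744.
CIP: F = S · (grow THB)/(grow HUF) = 0.11362 × 1.0802581/1.0470744 = 0.1172208 THB per HUF.

0.11722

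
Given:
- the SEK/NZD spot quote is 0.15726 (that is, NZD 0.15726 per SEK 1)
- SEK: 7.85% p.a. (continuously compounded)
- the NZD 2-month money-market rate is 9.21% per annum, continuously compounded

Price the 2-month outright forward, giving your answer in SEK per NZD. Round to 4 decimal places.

T = 2/12 years.
Growth of 1 NZD over T: e^(0.0921×2/12) = 1.0154684.
SEK growth factor: e^(0.0785×2/12) = 1.0131693.
CIP: F = S · (grow NZD)/(grow SEK) = 0.15726 × 1.0154684/1.0131693 = 0.1576169 NZD per SEK.
Quoted the other way: 1/0.1576169 = 6.3445 SEK per NZD.

6.3445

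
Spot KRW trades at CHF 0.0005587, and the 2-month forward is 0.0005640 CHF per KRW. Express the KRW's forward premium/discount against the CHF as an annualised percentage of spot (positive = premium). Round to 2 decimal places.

T = 2/12 years.
Period premium: (0.0005640 − 0.0005587)/0.0005587 = 0.0094863.
×(1/T) gives 5.69% p.a.

+5.69%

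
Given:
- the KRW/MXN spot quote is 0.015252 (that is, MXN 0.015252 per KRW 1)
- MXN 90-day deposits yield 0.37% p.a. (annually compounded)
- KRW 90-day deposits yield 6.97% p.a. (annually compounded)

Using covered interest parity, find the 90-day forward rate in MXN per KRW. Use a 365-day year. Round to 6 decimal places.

0.015014

T = 90/365 years.
Growth of 1 MXN over T: (1 + 0.0037)^(90/365) = 1.0009111.
KRW accumulates by (1 + 0.0697)^(90/365) = 1.0167526.
Forward (MXN per KRW) = 0.015252 × 1.0009111 / 1.0167526 = 0.01501437.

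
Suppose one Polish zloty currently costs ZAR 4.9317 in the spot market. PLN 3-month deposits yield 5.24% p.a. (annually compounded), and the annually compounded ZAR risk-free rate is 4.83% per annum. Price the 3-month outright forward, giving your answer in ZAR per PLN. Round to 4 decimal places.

T = 3/12 years.
ZAR accumulates by (1 + 0.0483)^(3/12) = 1.0118623.
PLN accumulates by (1 + 0.0524)^(3/12) = 1.0128502.
CIP: F = S · (grow ZAR)/(grow PLN) = 4.9317 × 1.0118623/1.0128502 = 4.926890 ZAR per PLN.

4.9269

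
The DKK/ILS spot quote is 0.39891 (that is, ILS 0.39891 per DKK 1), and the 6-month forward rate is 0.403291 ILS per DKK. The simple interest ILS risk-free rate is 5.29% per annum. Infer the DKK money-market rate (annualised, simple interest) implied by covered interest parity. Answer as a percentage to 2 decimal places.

T = 6/12 years.
By CIP, F/S equals the ILS-to-DKK growth ratio: 0.403291/0.39891 = 1.0109824.
ILS growth factor: 1 + 0.0529×6/12 = 1.026450.
That pins the DKK growth at 1.0152996.
(1.0152996 − 1)/T = 0.030599, i.e. 3.06%.

3.06%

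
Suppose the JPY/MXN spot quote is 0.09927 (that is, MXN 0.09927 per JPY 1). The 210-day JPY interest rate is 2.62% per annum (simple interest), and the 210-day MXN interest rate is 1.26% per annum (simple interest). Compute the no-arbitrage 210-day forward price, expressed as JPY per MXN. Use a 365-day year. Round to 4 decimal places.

T = 210/365 years.
Growth of 1 MXN over T: 1 + 0.0126×210/365 = 1.00724932.
JPY growth factor: 1 + 0.0262×210/365 = 1.01507397.
CIP: F = S · (grow MXN)/(grow JPY) = 0.09927 × 1.00724932/1.01507397 = 0.098504782 MXN per JPY.
Invert for JPY per MXN: 1 / 0.098504782 = 10.1518.

10.1518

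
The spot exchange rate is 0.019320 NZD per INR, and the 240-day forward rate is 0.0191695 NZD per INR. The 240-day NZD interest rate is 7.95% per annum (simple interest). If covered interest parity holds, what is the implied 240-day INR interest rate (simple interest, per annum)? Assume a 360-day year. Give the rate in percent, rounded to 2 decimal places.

T = 240/360 years.
CIP gives F = S · g_NZD/g_INR, so g_NZD/g_INR = 0.0191695/0.01932 = 0.9922101.
NZD growth factor: 1 + 0.0795×240/360 = 1.053000.
That pins the INR growth at 1.0612672.
r = (1.0612672 − 1)/(240/360) = 0.091901 → 9.19%.

9.19%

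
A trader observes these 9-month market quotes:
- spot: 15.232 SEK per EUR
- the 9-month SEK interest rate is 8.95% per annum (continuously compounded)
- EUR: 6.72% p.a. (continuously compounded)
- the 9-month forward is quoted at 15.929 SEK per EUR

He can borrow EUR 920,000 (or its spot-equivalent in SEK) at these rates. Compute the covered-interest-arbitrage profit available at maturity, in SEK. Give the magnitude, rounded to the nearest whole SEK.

SEK 425,824

T = 9/12 years.
Keep in EUR, deliver into the forward: 920,000·1.0516916889·15.929 = SEK 15,412,205.16.
Swap to SEK now, deposit: 920,000·15.232·1.0694291485 = SEK 14,986,381.21.
The quoted forward overvalues EUR, so borrow SEK, buy EUR at spot, deposit the EUR at 6.72%, and sell the proceeds forward at 15.929.
Profit = 15,412,205.16 − 14,986,381.21 = SEK 425,824.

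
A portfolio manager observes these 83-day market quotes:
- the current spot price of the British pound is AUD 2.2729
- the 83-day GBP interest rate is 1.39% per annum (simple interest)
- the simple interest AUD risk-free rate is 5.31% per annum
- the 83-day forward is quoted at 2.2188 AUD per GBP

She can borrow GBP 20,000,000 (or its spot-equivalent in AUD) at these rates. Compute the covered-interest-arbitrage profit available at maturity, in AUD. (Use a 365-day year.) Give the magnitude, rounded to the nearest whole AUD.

T = 83/365 years.
Invest the GBP and cover forward: 20,000,000 × 1.0031608219 × 2.2188 = AUD 44,516,264.63.
Convert at spot and invest in AUD: 20,000,000 × 2.2729 × 1.0120747945 = AUD 46,006,896.01.
The quoted forward undervalues GBP, so borrow GBP, convert to AUD at spot, deposit the AUD at 5.31%, and buy GBP forward at 2.2188 to cover the loan.
The gap between the two covered legs is AUD 1,490,631.

AUD 1,490,631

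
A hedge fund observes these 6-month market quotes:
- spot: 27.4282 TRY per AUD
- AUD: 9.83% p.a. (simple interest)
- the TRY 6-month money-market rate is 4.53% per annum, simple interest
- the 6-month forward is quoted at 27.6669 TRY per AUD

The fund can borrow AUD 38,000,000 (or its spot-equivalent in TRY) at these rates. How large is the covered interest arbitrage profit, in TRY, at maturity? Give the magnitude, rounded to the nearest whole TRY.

TRY 37,136,617

T = 6/12 years.
Route A — deposit AUD, sell forward: 38,000,000 × 1.049150 × 27.6669 = TRY 1,103,015,669.13.
Route B — convert at spot, deposit TRY: 38,000,000 × 27.4282 × 1.022650 = TRY 1,065,879,051.74.
The quoted forward overvalues AUD, so borrow TRY, buy AUD at spot, deposit the AUD at 9.83%, and sell the proceeds forward at 27.6669.
The gap between the two covered legs is TRY 37,136,617.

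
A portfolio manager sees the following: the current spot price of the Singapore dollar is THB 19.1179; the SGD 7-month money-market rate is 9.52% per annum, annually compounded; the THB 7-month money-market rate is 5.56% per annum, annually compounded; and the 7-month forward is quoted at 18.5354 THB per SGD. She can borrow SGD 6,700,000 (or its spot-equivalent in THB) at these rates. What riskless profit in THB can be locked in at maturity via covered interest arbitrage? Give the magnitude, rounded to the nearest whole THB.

T = 7/12 years.
Route A — deposit SGD, sell forward: 6,700,000 × 1.05447876203 × 18.5354 = THB 130,952,743.83.
Route B — convert at spot, deposit THB: 6,700,000 × 19.1179 × 1.03206719182 = THB 132,197,414.36.
The quoted forward undervalues SGD, so borrow SGD, convert to THB at spot, deposit the THB at 5.56%, and buy SGD forward at 18.5354 to cover the loan.
Profit = 132,197,414.36 − 130,952,743.83 = THB 1,244,671.

THB 1,244,671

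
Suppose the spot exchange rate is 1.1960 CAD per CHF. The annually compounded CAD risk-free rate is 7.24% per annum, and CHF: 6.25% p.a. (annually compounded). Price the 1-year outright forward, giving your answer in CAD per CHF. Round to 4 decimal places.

1.2071

T = 1 year.
Growth of 1 CAD over T: (1 + 0.0724)^1 = 1.072400.
CHF accumulates by (1 + 0.0625)^1 = 1.062500.
CIP: F = S · (grow CAD)/(grow CHF) = 1.196 × 1.072400/1.062500 = 1.207144 CAD per CHF.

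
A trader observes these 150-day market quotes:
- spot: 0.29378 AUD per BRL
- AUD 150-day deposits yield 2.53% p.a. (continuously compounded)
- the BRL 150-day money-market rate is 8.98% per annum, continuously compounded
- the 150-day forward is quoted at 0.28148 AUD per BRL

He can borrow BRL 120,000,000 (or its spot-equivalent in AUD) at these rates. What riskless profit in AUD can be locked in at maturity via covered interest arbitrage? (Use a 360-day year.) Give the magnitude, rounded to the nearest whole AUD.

T = 150/360 years.
Keep in BRL, deliver into the forward: 120,000,000·1.038125483·0.28148 = AUD 35,065,387.31.
Swap to AUD now, deposit: 120,000,000·0.29378·1.0105974258 = AUD 35,627,197.41.
The quoted forward undervalues BRL, so borrow BRL, convert to AUD at spot, deposit the AUD at 2.53%, and buy BRL forward at 0.28148 to cover the loan.
Arbitrage profit = |35,065,387.31 − 35,627,197.41| = AUD 561,810.

AUD 561,810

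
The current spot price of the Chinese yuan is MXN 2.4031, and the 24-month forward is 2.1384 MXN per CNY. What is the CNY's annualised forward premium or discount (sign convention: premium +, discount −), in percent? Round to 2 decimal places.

-5.51%

T = 2 years.
(F − S)/S = (2.1384 − 2.4031)/2.4031 = -0.1101494.
Per annum: -0.1101494 / 2 = -0.055075 = -5.51%.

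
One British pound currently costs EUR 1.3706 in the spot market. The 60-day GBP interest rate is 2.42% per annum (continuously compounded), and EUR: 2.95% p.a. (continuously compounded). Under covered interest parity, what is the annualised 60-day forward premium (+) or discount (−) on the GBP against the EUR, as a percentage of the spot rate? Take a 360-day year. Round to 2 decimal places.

T = 60/360 years.
F = S · g_EUR/g_GBP = 1.3706 × 1.0049288/1.0040415 = 1.3718112.
(F − S)/S ÷ T = (1.3718112 − 1.3706)/1.3706/(60/360) = 0.005302 → 0.53%.

+0.53%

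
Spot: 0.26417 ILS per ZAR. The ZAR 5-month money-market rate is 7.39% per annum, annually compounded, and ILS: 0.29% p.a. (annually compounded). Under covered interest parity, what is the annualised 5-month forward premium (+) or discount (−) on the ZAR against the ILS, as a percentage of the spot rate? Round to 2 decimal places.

-6.74%

T = 5/12 years.
No-arbitrage forward: 0.26417 × 1.0012073 / 1.0301527 = 0.25674731 ILS/ZAR.
Annualised premium = (F − S)/S × (1/T) = (0.25674731 − 0.26417)/0.26417 ÷ (5/12) = -6.74%.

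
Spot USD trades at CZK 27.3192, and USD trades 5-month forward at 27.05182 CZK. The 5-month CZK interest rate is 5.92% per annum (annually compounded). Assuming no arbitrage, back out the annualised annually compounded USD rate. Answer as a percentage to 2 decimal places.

T = 5/12 years.
By CIP, F/S equals the CZK-to-USD growth ratio: 27.05182/27.3192 = 0.9902127.
The CZK side grows by (1 + 0.0592)^(5/12) = 1.0242536.
So the USD growth factor = 1.0343774.
r = 1.0343774^(12/5) − 1 = 0.084500 → 8.45%.

8.45%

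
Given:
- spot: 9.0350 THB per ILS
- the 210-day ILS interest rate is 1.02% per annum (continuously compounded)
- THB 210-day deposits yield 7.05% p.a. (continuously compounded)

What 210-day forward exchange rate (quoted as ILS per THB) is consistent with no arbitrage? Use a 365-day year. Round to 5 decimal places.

T = 210/365 years.
THB accumulates by e^(0.0705×210/365) = 1.0413955.
Growth of 1 ILS over T: e^(0.0102×210/365) = 1.0058857.
CIP: F = S · (grow THB)/(grow ILS) = 9.035 × 1.0413955/1.0058857 = 9.353954 THB per ILS.
Invert for ILS per THB: 1 / 9.353954 = 0.10691.

0.10691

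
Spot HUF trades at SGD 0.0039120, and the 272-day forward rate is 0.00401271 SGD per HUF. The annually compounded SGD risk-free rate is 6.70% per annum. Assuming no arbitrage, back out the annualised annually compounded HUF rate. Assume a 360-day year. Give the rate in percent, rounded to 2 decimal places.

T = 272/360 years.
By CIP, F/S equals the SGD-to-HUF growth ratio: 0.00401271/0.003912 = 1.0257439.
The SGD side grows by (1 + 0.0670)^(272/360) = 1.0502188.
So the HUF growth factor = 1.0238606.
Annualise: 1.0238606^(360/272) − 1 = 0.031701 = 3.17%.

3.17%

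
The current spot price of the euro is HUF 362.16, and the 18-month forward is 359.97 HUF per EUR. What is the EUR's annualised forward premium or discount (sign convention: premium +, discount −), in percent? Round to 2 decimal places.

T = 18/12 years.
Period premium: (359.97 − 362.16)/362.16 = -0.0060471.
Annualise by dividing by T: -0.0060471 / (18/12) = -0.004031 → -0.40%.

-0.40%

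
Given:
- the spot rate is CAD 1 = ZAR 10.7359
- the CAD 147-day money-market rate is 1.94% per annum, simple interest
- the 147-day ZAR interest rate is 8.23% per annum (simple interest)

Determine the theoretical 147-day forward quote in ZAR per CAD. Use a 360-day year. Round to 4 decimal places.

T = 147/360 years.
Growth of 1 ZAR over T: 1 + 0.0823×147/360 = 1.03360583.
CAD growth factor: 1 + 0.0194×147/360 = 1.00792167.
Forward (ZAR per CAD) = 10.7359 × 1.03360583 / 1.00792167 = 11.009475.

11.0095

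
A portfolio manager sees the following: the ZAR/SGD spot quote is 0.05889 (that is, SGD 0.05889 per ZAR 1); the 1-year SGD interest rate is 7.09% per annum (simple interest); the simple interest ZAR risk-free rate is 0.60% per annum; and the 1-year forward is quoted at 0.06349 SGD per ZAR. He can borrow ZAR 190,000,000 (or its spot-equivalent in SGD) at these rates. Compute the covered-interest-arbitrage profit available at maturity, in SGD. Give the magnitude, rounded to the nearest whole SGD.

T = 1 year.
Route A — deposit ZAR, sell forward: 190,000,000 × 1.006000 × 0.06349 = SGD 12,135,478.60.
Route B — convert at spot, deposit SGD: 190,000,000 × 0.05889 × 1.070900 = SGD 11,982,407.19.
The quoted forward overvalues ZAR, so borrow SGD, buy ZAR at spot, deposit the ZAR at 0.60%, and sell the proceeds forward at 0.06349.
Arbitrage profit = |12,135,478.60 − 11,982,407.19| = SGD 153,071.

SGD 153,071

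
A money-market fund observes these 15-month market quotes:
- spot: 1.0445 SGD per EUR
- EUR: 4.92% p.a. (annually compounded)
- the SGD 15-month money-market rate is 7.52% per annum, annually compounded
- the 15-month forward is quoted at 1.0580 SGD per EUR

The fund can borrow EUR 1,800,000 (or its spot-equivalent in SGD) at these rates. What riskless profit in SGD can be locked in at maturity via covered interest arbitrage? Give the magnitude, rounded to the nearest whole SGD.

SGD 36,228

T = 15/12 years.
Invest the EUR and cover forward: 1,800,000 × 1.06187367 × 1.0580 = SGD 2,022,232.22.
Convert at spot and invest in SGD: 1,800,000 × 1.0445 × 1.094867513 = SGD 2,058,460.41.
The quoted forward undervalues EUR, so borrow EUR, convert to SGD at spot, deposit the SGD at 7.52%, and buy EUR forward at 1.0580 to cover the loan.
The gap between the two covered legs is SGD 36,228.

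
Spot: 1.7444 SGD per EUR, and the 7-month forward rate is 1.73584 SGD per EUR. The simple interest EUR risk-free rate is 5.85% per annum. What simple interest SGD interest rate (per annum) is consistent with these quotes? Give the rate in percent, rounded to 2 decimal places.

4.98%

T = 7/12 years.
F/S = 1.73584/1.7444 = 0.9950929 = (growth of SGD) / (growth of EUR).
The EUR side grows by 1 + 0.0585×7/12 = 1.034125.
Hence g_SGD = 1.0290504.
(1.0290504 − 1)/T = 0.049801, i.e. 4.98%.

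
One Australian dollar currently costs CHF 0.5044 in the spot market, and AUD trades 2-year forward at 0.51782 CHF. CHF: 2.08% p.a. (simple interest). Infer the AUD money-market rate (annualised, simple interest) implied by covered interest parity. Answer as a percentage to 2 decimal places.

T = 2 years.
F/S = 0.51782/0.5044 = 1.0266059 = (growth of CHF) / (growth of AUD).
The CHF side grows by 1 + 0.0208×2 = 1.041600.
So the AUD growth factor = 1.0146055.
(1.0146055 − 1)/T = 0.007303, i.e. 0.73%.

0.73%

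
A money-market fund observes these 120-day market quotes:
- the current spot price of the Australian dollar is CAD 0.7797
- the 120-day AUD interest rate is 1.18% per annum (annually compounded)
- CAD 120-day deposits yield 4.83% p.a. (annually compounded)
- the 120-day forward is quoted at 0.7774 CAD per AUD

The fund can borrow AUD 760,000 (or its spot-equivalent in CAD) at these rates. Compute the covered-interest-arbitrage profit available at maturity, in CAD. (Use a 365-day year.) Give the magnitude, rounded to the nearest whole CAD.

T = 120/365 years.
Route A — deposit AUD, sell forward: 760,000 × 1.00386419 × 0.7774 = CAD 593,107.06.
Route B — convert at spot, deposit CAD: 760,000 × 0.7797 × 1.01562875 = CAD 601,833.16.
The quoted forward undervalues AUD, so borrow AUD, convert to CAD at spot, deposit the CAD at 4.83%, and buy AUD forward at 0.7774 to cover the loan.
Profit = 601,833.16 − 593,107.06 = CAD 8,726.

CAD 8,726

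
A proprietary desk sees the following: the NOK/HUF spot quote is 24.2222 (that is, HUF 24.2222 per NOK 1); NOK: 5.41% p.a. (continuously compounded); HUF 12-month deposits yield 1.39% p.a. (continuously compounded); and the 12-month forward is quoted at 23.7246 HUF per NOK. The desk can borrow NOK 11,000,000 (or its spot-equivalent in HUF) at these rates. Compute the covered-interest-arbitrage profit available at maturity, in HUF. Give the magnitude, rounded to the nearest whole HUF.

T = 1 year.
Invest the NOK and cover forward: 11,000,000 × 1.05559015589 × 23.7246 = HUF 275,477,996.34.
Convert at spot and invest in HUF: 11,000,000 × 24.2222 × 1.01399705416 = HUF 270,173,633.90.
The quoted forward overvalues NOK, so borrow HUF, buy NOK at spot, deposit the NOK at 5.41%, and sell the proceeds forward at 23.7246.
Profit = 275,477,996.34 − 270,173,633.90 = HUF 5,304,362.

HUF 5,304,362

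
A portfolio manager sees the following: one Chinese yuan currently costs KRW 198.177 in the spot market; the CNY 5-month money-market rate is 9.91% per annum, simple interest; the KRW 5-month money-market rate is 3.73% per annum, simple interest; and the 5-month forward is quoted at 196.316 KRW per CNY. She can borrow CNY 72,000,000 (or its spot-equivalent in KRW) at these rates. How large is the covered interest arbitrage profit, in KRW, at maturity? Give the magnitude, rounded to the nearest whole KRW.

T = 5/12 years.
Route A — deposit CNY, sell forward: 72,000,000 × 1.041291666667 × 196.316 = KRW 14,718,399,468.00.
Route B — convert at spot, deposit KRW: 72,000,000 × 198.177 × 1.015541666667 = KRW 14,490,504,063.00.
The quoted forward overvalues CNY, so borrow KRW, buy CNY at spot, deposit the CNY at 9.91%, and sell the proceeds forward at 196.316.
Arbitrage profit = |14,718,399,468.00 − 14,490,504,063.00| = KRW 227,895,405.

KRW 227,895,405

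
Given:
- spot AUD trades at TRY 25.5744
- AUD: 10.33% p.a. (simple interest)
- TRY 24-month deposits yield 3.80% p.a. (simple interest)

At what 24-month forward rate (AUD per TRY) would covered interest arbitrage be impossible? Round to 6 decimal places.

T = 2 years.
TRY growth factor: 1 + 0.0380×2 = 1.076000.
AUD accumulates by 1 + 0.1033×2 = 1.206600.
Forward (TRY per AUD) = 25.5744 × 1.076000 / 1.206600 = 22.80628.
Quoted the other way: 1/22.80628 = 0.043848 AUD per TRY.

0.043848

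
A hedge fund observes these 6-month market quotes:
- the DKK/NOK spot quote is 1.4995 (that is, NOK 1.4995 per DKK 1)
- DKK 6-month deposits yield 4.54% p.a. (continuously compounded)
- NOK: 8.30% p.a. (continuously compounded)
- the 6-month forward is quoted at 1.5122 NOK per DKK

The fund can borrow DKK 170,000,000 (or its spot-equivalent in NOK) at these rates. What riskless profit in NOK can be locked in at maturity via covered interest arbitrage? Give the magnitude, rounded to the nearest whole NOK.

NOK 2,740,237

T = 6/12 years.
Route A — deposit DKK, sell forward: 170,000,000 × 1.02295960563 × 1.5122 = NOK 262,976,317.66.
Route B — convert at spot, deposit NOK: 170,000,000 × 1.4995 × 1.04237316185 = NOK 265,716,554.55.
The quoted forward undervalues DKK, so borrow DKK, convert to NOK at spot, deposit the NOK at 8.30%, and buy DKK forward at 1.5122 to cover the loan.
Arbitrage profit = |262,976,317.66 − 265,716,554.55| = NOK 2,740,237.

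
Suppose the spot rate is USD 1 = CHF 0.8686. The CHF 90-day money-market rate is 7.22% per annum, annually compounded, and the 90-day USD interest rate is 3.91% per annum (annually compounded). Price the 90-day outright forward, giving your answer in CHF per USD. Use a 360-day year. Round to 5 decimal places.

0.87544

T = 90/360 years.
CHF accumulates by (1 + 0.0722)^(90/360) = 1.0175809.
USD accumulates by (1 + 0.0391)^(90/360) = 1.0096349.
So F = 0.8686 × 1.0175809 / 1.0096349 = 0.8754360 (CHF/USD).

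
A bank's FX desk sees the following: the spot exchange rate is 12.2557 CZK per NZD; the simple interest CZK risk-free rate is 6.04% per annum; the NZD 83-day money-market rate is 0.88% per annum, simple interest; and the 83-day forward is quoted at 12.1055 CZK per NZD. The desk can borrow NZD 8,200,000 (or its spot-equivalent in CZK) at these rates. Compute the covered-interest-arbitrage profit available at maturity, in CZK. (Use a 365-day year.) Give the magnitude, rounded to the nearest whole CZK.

T = 83/365 years.
Route A — deposit NZD, sell forward: 8,200,000 × 1.00200109589 × 12.1055 = CZK 99,463,738.98.
Route B — convert at spot, deposit CZK: 8,200,000 × 12.2557 × 1.01373479452 = CZK 101,877,042.07.
The quoted forward undervalues NZD, so borrow NZD, convert to CZK at spot, deposit the CZK at 6.04%, and buy NZD forward at 12.1055 to cover the loan.
Arbitrage profit = |99,463,738.98 − 101,877,042.07| = CZK 2,413,303.

CZK 2,413,303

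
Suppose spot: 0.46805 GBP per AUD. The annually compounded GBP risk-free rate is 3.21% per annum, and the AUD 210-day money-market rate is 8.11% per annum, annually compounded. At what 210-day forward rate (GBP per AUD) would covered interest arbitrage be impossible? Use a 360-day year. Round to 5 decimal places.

0.45556

T = 210/360 years.
Growth of 1 GBP over T: (1 + 0.0321)^(210/360) = 1.0186016.
AUD growth factor: (1 + 0.0811)^(210/360) = 1.0465382.
So F = 0.46805 × 1.0186016 / 1.0465382 = 0.4555557 (GBP/AUD).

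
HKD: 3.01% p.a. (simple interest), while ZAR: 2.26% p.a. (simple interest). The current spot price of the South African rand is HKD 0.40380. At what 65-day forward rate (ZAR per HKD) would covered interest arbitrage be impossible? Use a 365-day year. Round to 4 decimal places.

T = 65/365 years.
HKD growth factor: 1 + 0.0301×65/365 = 1.0053603.
ZAR accumulates by 1 + 0.0226×65/365 = 1.0040247.
So F = 0.4038 × 1.0053603 / 1.0040247 = 0.4043372 (HKD/ZAR).
Invert for ZAR per HKD: 1 / 0.4043372 = 2.4732.

2.4732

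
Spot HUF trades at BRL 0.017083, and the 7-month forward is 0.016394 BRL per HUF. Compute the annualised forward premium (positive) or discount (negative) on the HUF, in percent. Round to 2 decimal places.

T = 7/12 years.
Period premium: (0.016394 − 0.017083)/0.017083 = -0.0403325.
×(1/T) gives -6.91% p.a.

-6.91%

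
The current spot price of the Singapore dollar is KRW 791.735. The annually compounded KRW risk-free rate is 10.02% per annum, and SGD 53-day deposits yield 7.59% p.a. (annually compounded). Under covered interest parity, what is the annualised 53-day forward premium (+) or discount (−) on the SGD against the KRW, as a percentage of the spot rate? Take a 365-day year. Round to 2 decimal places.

+2.24%

T = 53/365 years.
CIP forward (KRW per SGD) = 791.735 × 1.0139625/1.0106795 = 794.306800.
(F − S)/S ÷ T = (794.306800 − 791.735)/791.735/(53/365) = 0.022370 → 2.24%.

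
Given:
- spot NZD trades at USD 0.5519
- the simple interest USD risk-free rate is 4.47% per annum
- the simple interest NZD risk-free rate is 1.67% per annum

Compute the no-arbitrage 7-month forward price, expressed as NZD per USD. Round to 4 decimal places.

1.7831

T = 7/12 years.
USD accumulates by 1 + 0.0447×7/12 = 1.026075.
NZD growth factor: 1 + 0.0167×7/12 = 1.0097417.
Forward (USD per NZD) = 0.5519 × 1.026075 / 1.0097417 = 0.5608274.
Quoted the other way: 1/0.5608274 = 1.7831 NZD per USD.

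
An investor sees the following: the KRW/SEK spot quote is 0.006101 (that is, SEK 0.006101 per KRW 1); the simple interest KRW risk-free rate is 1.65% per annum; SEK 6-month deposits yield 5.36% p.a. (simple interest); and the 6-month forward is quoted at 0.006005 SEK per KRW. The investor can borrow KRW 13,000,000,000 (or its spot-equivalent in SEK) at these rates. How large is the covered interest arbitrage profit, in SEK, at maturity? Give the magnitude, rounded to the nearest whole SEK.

T = 6/12 years.
Keep in KRW, deliver into the forward: 13,000,000,000·1.008250·0.006005 = SEK 78,709,036.25.
Swap to SEK now, deposit: 13,000,000,000·0.006101·1.026800 = SEK 81,438,588.40.
The quoted forward undervalues KRW, so borrow KRW, convert to SEK at spot, deposit the SEK at 5.36%, and buy KRW forward at 0.006005 to cover the loan.
Profit = 81,438,588.40 − 78,709,036.25 = SEK 2,729,552.

SEK 2,729,552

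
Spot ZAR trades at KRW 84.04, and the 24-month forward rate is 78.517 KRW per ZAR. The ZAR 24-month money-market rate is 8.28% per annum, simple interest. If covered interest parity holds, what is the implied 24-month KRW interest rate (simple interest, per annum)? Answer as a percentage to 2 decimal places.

4.45%

T = 2 years.
By CIP, F/S equals the KRW-to-ZAR growth ratio: 78.517/84.04 = 0.9342813.
ZAR growth factor: 1 + 0.0828×2 = 1.165600.
So the KRW growth factor = 1.0889983.
(1.0889983 − 1)/T = 0.044499, i.e. 4.45%.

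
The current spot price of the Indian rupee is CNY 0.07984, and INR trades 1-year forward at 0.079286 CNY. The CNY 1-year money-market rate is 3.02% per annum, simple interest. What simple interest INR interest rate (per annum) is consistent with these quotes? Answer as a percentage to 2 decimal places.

3.74%

T = 1 year.
CIP gives F = S · g_CNY/g_INR, so g_CNY/g_INR = 0.079286/0.07984 = 0.9930611.
CNY growth factor: 1 + 0.0302×1 = 1.030200.
That pins the INR growth at 1.0373984.
(1.0373984 − 1)/T = 0.037398, i.e. 3.74%.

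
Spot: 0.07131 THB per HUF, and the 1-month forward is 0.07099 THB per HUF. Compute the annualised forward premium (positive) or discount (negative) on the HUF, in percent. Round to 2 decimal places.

T = 1/12 years.
HUF trades forward at -0.44874% vs spot over the period.
Per annum: -0.0044874 / (1/12) = -0.053849 = -5.38%.

-5.38%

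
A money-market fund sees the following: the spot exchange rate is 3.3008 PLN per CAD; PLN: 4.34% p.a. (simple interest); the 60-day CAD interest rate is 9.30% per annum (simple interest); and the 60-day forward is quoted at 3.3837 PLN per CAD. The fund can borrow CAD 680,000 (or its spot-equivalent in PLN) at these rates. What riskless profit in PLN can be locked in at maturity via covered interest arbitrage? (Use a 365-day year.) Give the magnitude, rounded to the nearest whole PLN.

PLN 75,535

T = 60/365 years.
Keep in CAD, deliver into the forward: 680,000·1.015287671·3.3837 = PLN 2,336,091.65.
Swap to PLN now, deposit: 680,000·3.3008·1.007134247 = PLN 2,260,557.13.
The quoted forward overvalues CAD, so borrow PLN, buy CAD at spot, deposit the CAD at 9.30%, and sell the proceeds forward at 3.3837.
Arbitrage profit = |2,336,091.65 − 2,260,557.13| = PLN 75,535.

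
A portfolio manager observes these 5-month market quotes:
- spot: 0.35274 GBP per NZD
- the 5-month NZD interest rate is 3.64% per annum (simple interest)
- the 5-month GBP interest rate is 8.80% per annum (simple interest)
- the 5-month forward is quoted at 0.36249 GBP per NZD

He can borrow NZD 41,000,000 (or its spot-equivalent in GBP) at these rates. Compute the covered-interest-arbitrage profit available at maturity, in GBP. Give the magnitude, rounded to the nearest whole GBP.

T = 5/12 years.
Invest the NZD and cover forward: 41,000,000 × 1.0151666667 × 0.36249 = GBP 15,087,498.37.
Convert at spot and invest in GBP: 41,000,000 × 0.35274 × 1.0366666667 = GBP 14,992,625.80.
The quoted forward overvalues NZD, so borrow GBP, buy NZD at spot, deposit the NZD at 3.64%, and sell the proceeds forward at 0.36249.
Profit = 15,087,498.37 − 14,992,625.80 = GBP 94,873.

GBP 94,873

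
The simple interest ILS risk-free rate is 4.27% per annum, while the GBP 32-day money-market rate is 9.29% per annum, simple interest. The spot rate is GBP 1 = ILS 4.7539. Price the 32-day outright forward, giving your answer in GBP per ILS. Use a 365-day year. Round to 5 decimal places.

0.21128

T = 32/365 years.
ILS growth factor: 1 + 0.0427×32/365 = 1.0037436.
GBP growth factor: 1 + 0.0929×32/365 = 1.0081447.
Forward (ILS per GBP) = 4.7539 × 1.0037436 / 1.0081447 = 4.733147.
Quoted the other way: 1/4.733147 = 0.21128 GBP per ILS.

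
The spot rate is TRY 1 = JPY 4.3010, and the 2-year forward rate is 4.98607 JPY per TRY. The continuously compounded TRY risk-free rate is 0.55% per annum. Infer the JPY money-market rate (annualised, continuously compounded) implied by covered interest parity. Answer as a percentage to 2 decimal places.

7.94%

T = 2 years.
F/S = 4.98607/4.301 = 1.1592816 = (growth of JPY) / (growth of TRY).
The TRY side grows by e^(0.0055×2) = 1.0110607.
So the JPY growth factor = 1.1721041.
r = ln(1.1721041)/2 = 0.079400 → 7.94%.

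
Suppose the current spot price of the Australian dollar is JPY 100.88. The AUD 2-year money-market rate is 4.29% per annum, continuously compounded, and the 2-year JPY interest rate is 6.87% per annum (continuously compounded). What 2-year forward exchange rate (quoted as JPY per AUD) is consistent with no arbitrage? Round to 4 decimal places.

T = 2 years.
JPY growth factor: e^(0.0687×2) = 1.147286972.
AUD growth factor: e^(0.0429×2) = 1.089588389.
So F = 100.88 × 1.147286972 / 1.089588389 = 106.222048 (JPY/AUD).

106.2220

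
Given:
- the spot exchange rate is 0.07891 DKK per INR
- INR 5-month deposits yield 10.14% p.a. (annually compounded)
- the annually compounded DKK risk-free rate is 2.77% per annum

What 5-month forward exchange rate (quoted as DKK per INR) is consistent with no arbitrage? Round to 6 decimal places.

T = 5/12 years.
DKK growth factor: (1 + 0.0277)^(5/12) = 1.0114498.
Growth of 1 INR over T: (1 + 0.1014)^(5/12) = 1.0410632.
Forward (DKK per INR) = 0.07891 × 1.0114498 / 1.0410632 = 0.07666538.

0.076665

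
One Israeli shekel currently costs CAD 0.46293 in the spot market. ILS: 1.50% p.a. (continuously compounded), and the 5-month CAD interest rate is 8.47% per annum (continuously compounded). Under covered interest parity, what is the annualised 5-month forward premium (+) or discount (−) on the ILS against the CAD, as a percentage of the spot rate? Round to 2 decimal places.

T = 5/12 years.
No-arbitrage forward: 0.46293 × 1.0359218 / 1.0062696 = 0.47657137 CAD/ILS.
(F − S)/S ÷ T = (0.47657137 − 0.46293)/0.46293/(5/12) = 0.070722 → 7.07%.

+7.07%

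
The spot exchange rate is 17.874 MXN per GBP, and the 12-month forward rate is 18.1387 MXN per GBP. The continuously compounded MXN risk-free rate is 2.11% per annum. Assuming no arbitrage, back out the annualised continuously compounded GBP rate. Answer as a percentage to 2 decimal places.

T = 1 year.
By CIP, F/S equals the MXN-to-GBP growth ratio: 18.1387/17.874 = 1.0148092.
MXN growth factor: e^(0.0211×1) = 1.0213242.
That pins the GBP growth at 1.0064199.
Take logs: ln 1.0064199 / 1 = 0.006399, so 0.64%.

0.64%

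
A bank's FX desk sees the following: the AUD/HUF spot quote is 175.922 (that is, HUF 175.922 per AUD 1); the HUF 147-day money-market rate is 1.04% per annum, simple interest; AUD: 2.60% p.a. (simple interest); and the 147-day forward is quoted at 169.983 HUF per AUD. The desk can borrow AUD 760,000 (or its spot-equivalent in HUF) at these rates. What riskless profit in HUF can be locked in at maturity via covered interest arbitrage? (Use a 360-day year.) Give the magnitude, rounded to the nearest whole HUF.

T = 147/360 years.
Keep in AUD, deliver into the forward: 760,000·1.01061666667·169.983 = HUF 130,558,616.17.
Swap to HUF now, deposit: 760,000·175.922·1.00424666667 = HUF 134,268,502.39.
The quoted forward undervalues AUD, so borrow AUD, convert to HUF at spot, deposit the HUF at 1.04%, and buy AUD forward at 169.983 to cover the loan.
The gap between the two covered legs is HUF 3,709,886.

HUF 3,709,886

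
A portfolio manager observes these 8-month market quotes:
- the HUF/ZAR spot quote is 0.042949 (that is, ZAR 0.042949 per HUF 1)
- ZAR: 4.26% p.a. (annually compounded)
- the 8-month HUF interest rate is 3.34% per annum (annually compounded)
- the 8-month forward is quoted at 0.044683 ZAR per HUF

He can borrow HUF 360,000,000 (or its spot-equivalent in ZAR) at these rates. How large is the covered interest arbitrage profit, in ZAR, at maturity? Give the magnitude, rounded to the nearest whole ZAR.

ZAR 544,404

T = 8/12 years.
Invest the HUF and cover forward: 360,000,000 × 1.0221445205 × 0.044683 = ZAR 16,442,094.10.
Convert at spot and invest in ZAR: 360,000,000 × 0.042949 × 1.0282020855 = ZAR 15,897,690.49.
The quoted forward overvalues HUF, so borrow ZAR, buy HUF at spot, deposit the HUF at 3.34%, and sell the proceeds forward at 0.044683.
The gap between the two covered legs is ZAR 544,404.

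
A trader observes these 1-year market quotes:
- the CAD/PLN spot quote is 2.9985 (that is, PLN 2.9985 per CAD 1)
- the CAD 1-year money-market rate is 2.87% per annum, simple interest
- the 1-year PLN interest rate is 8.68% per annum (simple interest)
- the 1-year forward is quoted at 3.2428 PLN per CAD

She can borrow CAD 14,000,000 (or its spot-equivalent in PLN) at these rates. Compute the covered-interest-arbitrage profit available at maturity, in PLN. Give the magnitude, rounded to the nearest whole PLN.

T = 1 year.
Invest the CAD and cover forward: 14,000,000 × 1.028700 × 3.2428 = PLN 46,702,157.04.
Convert at spot and invest in PLN: 14,000,000 × 2.9985 × 1.086800 = PLN 45,622,777.20.
The quoted forward overvalues CAD, so borrow PLN, buy CAD at spot, deposit the CAD at 2.87%, and sell the proceeds forward at 3.2428.
Arbitrage profit = |46,702,157.04 − 45,622,777.20| = PLN 1,079,380.

PLN 1,079,380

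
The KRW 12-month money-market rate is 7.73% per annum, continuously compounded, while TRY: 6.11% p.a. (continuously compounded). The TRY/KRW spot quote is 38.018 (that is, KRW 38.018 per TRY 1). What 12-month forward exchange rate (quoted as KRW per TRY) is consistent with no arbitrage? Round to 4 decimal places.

38.6389

T = 1 year.
Growth of 1 KRW over T: e^(0.0773×1) = 1.08036614.
TRY accumulates by e^(0.0611×1) = 1.06300521.
CIP: F = S · (grow KRW)/(grow TRY) = 38.018 × 1.08036614/1.06300521 = 38.638907 KRW per TRY.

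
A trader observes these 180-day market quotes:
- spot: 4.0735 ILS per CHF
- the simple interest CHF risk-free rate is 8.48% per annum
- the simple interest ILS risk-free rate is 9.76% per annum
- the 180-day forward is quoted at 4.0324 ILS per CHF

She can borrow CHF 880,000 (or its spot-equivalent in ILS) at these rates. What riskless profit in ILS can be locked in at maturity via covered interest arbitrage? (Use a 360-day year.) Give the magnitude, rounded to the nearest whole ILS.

T = 180/360 years.
Keep in CHF, deliver into the forward: 880,000·1.042400·4.0324 = ILS 3,698,968.91.
Swap to ILS now, deposit: 880,000·4.0735·1.048800 = ILS 3,759,612.38.
The quoted forward undervalues CHF, so borrow CHF, convert to ILS at spot, deposit the ILS at 9.76%, and buy CHF forward at 4.0324 to cover the loan.
Arbitrage profit = |3,698,968.91 − 3,759,612.38| = ILS 60,643.

ILS 60,643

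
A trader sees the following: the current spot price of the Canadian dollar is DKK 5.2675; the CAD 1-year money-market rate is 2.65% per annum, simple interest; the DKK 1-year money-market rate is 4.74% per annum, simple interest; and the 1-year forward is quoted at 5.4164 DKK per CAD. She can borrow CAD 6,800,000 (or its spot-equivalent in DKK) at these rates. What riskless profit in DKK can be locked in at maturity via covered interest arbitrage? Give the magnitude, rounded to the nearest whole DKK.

T = 1 year.
Keep in CAD, deliver into the forward: 6,800,000·1.026500·5.4164 = DKK 37,807,555.28.
Swap to DKK now, deposit: 6,800,000·5.2675·1.047400 = DKK 37,516,820.60.
The quoted forward overvalues CAD, so borrow DKK, buy CAD at spot, deposit the CAD at 2.65%, and sell the proceeds forward at 5.4164.
Profit = 37,807,555.28 − 37,516,820.60 = DKK 290,735.

DKK 290,735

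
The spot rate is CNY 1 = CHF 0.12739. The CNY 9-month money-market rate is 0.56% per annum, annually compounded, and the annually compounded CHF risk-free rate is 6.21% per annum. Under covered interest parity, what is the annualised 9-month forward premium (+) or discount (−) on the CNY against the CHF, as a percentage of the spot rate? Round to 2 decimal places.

+5.58%

T = 9/12 years.
CIP forward (CHF per CNY) = 0.12739 × 1.0462225/1.0041971 = 0.13272124.
Annualised premium = (F − S)/S × (1/T) = (0.13272124 − 0.12739)/0.12739 ÷ (9/12) = 5.58%.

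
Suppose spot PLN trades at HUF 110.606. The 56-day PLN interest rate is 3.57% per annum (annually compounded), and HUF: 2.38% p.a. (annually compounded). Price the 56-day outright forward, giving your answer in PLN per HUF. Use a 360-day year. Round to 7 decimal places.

0.0090574

T = 56/360 years.
HUF growth factor: (1 + 0.0238)^(56/360) = 1.0036656.
PLN growth factor: (1 + 0.0357)^(56/360) = 1.0054714.
Forward (HUF per PLN) = 110.606 × 1.0036656 / 1.0054714 = 110.4074.
Quoted the other way: 1/110.4074 = 0.0090574 PLN per HUF.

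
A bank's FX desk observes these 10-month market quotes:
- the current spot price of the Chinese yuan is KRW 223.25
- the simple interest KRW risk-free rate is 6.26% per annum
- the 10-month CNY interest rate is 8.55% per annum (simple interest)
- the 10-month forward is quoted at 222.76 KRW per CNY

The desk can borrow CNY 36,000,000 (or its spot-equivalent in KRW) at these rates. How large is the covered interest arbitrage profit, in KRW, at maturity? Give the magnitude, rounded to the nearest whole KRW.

KRW 134,475,900

T = 10/12 years.
Invest the CNY and cover forward: 36,000,000 × 1.071250 × 222.76 = KRW 8,590,739,400.00.
Convert at spot and invest in KRW: 36,000,000 × 223.25 × 1.052166666667 = KRW 8,456,263,500.00.
The quoted forward overvalues CNY, so borrow KRW, buy CNY at spot, deposit the CNY at 8.55%, and sell the proceeds forward at 222.76.
Arbitrage profit = |8,590,739,400.00 − 8,456,263,500.00| = KRW 134,475,900.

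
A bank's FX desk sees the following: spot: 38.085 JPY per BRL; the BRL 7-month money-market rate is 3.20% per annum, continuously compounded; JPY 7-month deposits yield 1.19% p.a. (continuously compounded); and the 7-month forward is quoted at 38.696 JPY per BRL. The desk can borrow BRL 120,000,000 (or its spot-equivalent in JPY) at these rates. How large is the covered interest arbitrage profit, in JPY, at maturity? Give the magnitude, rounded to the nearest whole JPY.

T = 7/12 years.
Route A — deposit BRL, sell forward: 120,000,000 × 1.018841978016 × 38.696 = JPY 4,731,013,101.76.
Route B — convert at spot, deposit JPY: 120,000,000 × 38.085 × 1.006965815881 = JPY 4,602,035,171.74.
The quoted forward overvalues BRL, so borrow JPY, buy BRL at spot, deposit the BRL at 3.20%, and sell the proceeds forward at 38.696.
Arbitrage profit = |4,731,013,101.76 − 4,602,035,171.74| = JPY 128,977,930.

JPY 128,977,930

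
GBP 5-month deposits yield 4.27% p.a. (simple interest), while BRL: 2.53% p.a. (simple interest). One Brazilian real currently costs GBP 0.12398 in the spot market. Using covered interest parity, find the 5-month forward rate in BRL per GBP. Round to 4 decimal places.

8.0084

T = 5/12 years.
GBP accumulates by 1 + 0.0427×5/12 = 1.0177917.
BRL accumulates by 1 + 0.0253×5/12 = 1.0105417.
So F = 0.12398 × 1.0177917 / 1.0105417 = 0.1248695 (GBP/BRL).
Invert for BRL per GBP: 1 / 0.1248695 = 8.0084.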